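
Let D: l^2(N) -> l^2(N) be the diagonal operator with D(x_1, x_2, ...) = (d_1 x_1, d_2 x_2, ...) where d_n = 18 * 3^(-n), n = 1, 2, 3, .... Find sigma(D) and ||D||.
sigma(D) = {18 * 3^(-n) : n ≥ 1} ∪ {0}; ||D|| = 6

A bounded diagonal operator on l^2 with diagonal entries d_n has spectrum equal to the closure of {d_n : n ≥ 1}: every d_n is an eigenvalue (with eigenvector e_n), so {d_n} ⊂ sigma(D); the spectrum is closed, so its closure is too; and for lambda not in the closure, (D - lambda I) has bounded inverse (the diagonal entries 1/(d_n - lambda) are bounded). For our sequence d_n = 18 * 3^(-n), n = 1, 2, 3, ...:
  - {d_n} = {18 * 3^(-n) : n ≥ 1}; the only limit point is 0
  - closure = {18 * 3^(-n) : n ≥ 1} ∪ {0}
For the norm: a diagonal operator has ||D|| = sup_n |d_n|. Here d_n = 18 * 3^(-n) is positive and decreasing, so sup_n |d_n| = d_1 = 18/3 = 6. So ||D|| = 6.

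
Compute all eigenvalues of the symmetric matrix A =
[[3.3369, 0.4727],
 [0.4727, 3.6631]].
sigma(A) ≈ {3, 4}

A is real symmetric, so its spectrum consists of real eigenvalues. Expanding the characteristic polynomial of the displayed matrix gives
  det(λ I - A) = p(λ) = λ^2 + (-7)λ + (12).
Solving p(λ) = 0 yields eigenvalues ≈ 3, 4. (A is shown rounded to 4 decimals, so these recover the underlying integer eigenvalues to within that precision.)
Verification: the trace of A = 7 equals the sum of eigenvalues 7, and det(A) ≈ 12.0000 matches the eigenvalue product 12.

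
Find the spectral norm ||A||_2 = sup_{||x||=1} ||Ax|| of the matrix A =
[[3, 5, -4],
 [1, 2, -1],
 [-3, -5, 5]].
||A||_2 ≈ 10.6932 (= sqrt(largest eigenvalue of A^T A))

||A||_2 = sigma_max(A) = sqrt(lambda_max(A^T A)). Form the symmetric matrix M = A^T A =
[[19, 32, -28],
 [32, 54, -47],
 [-28, -47, 42]].
Its characteristic polynomial (trace, sum of principal 2x2 minors, determinant of M give the coefficients) is
  p(λ) = det(λ I - M) = λ^3 - 115λ^2 + 75λ - 1.
No integer candidate from the rational root theorem (±divisors of 1) is a root, so the roots are irrational. The cubic discriminant is Δ = 66774848 > 0, so there are three distinct real roots. p(0) = -1 and p(0.5) = 7.875 have opposite signs, so a root lies in (0, 0.5); Newton's method refines it to λ ≈ 0.0136. p(0.5) = 7.875 and p(1) = -40 have opposite signs, so a root lies in (0.5, 1); Newton's method refines it to λ ≈ 0.6422. p(114) = -4447 and p(115) = 8624 have opposite signs, so a root lies in (114, 115); Newton's method refines it to λ ≈ 114.3442. Check (Vieta): the three roots sum to 115, matching tr M = 115.
So the eigenvalues of A^T A are ≈ 0.0136, 0.6422, 114.3442 (all ≥ 0, as they must be for A^T A). The largest is λ_max ≈ 114.3442, hence ||A||_2 = sqrt(λ_max) ≈ 10.6932.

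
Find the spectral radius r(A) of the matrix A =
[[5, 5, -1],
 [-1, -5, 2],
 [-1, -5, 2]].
r(A) = (2 + sqrt(48))/2 ≈ 4.4641

The eigenvalues of A are the roots of its characteristic polynomial. With M = A (coefficients from the trace, the sum of principal 2x2 minors, and det A):
  p(λ) = det(λ I - M) = λ^3 - 2λ^2 - 11λ.
The constant term is 0, so λ = 0 is a root. Dividing out λ leaves p(λ) = λ(λ^2 - 2λ - 11). For λ^2 - 2λ - 11 the discriminant is 48. It is nonnegative but not a perfect square, so the roots are real and irrational: λ = (2 ± sqrt(48))/2 ≈ 4.4641, -2.4641.
Thus the eigenvalues (to 4 decimals) are 4.4641 (modulus 4.4641); -2.4641 (modulus 2.4641); 0 (modulus 0). The spectral radius is the largest modulus: r(A) = (2 + sqrt(48))/2 ≈ 4.4641. (Cross-check: r(A) ≤ ||A||_2 ≈ 10.0488; equality holds whenever A is normal, though it can also hold for some non-normal A.)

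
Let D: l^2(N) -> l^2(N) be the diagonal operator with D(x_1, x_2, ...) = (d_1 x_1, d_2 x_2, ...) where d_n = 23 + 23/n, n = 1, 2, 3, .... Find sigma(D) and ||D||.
sigma(D) = {23 + 23/n : n ≥ 1} ∪ {23}; ||D|| = 46

A bounded diagonal operator on l^2 with diagonal entries d_n has spectrum equal to the closure of {d_n : n ≥ 1}: every d_n is an eigenvalue (with eigenvector e_n), so {d_n} ⊂ sigma(D); the spectrum is closed, so its closure is too; and for lambda not in the closure, (D - lambda I) has bounded inverse (the diagonal entries 1/(d_n - lambda) are bounded). For our sequence d_n = 23 + 23/n, n = 1, 2, 3, ...:
  - {d_n} = {23 + 23/n : n ≥ 1}; the only limit point is 23
  - closure = {23 + 23/n : n ≥ 1} ∪ {23}
For the norm: a diagonal operator has ||D|| = sup_n |d_n|. Here d_n = 23 + 23/n is positive and decreasing, so sup_n |d_n| = d_1 = 23 + 23 = 46. So ||D|| = 46.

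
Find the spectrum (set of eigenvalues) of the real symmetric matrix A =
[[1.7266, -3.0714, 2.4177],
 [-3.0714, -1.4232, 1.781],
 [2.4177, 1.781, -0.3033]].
sigma(A) ≈ {-5, 1, 4}

A is real symmetric, so its spectrum consists of real eigenvalues. Expanding the characteristic polynomial of the displayed matrix gives
  det(λ I - A) = p(λ) = λ^3 + (0)λ^2 + (-21)λ + (20.0017).
Solving p(λ) = 0 yields eigenvalues ≈ -5, 1, 4. (A is shown rounded to 4 decimals, so these recover the underlying integer eigenvalues to within that precision.)
Verification: the trace of A = 0 equals the sum of eigenvalues 0, and det(A) ≈ -20.0017 matches the eigenvalue product -20.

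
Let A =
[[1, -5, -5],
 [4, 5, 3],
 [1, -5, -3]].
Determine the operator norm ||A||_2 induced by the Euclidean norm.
||A||_2 ≈ 10.8337 (= sqrt(largest eigenvalue of A^T A))

||A||_2 = sigma_max(A) = sqrt(lambda_max(A^T A)). Form the symmetric matrix M = A^T A =
[[18, 10, 4],
 [10, 75, 55],
 [4, 55, 43]].
Its characteristic polynomial (trace, sum of principal 2x2 minors, determinant of M give the coefficients) is
  p(λ) = det(λ I - M) = λ^3 - 136λ^2 + 2208λ - 2500.
No integer candidate from the rational root theorem (±divisors of 2500) is a root, so the roots are irrational. The cubic discriminant is Δ = 35304201296 > 0, so there are three distinct real roots. p(1) = -427 and p(2) = 1380 have opposite signs, so a root lies in (1, 2); Newton's method refines it to λ ≈ 1.2236. p(17) = 645 and p(18) = -988 have opposite signs, so a root lies in (17, 18); Newton's method refines it to λ ≈ 17.4073. p(117) = -4255 and p(118) = 7412 have opposite signs, so a root lies in (117, 118); Newton's method refines it to λ ≈ 117.369. Check (Vieta): the three roots sum to 136, matching tr M = 136.
So the eigenvalues of A^T A are ≈ 1.2236, 17.4073, 117.369 (all ≥ 0, as they must be for A^T A). The largest is λ_max ≈ 117.369, hence ||A||_2 = sqrt(λ_max) ≈ 10.8337.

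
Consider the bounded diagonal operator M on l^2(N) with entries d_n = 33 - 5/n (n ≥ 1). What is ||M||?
||M|| = 33

For a diagonal operator on l^2 with entries d_n, ||M|| = sup_n |d_n|. Here d_1 = 28, d_2 = 61/2, ..., and d_n = 33 - 5/n increases monotonically toward 33. All terms lie in [28, 33), so |d_n| = d_n and the supremum is the limit 33, which is not attained by any individual d_n. Hence ||M|| = 33.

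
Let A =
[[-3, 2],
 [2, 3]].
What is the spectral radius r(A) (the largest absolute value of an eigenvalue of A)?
r(A) = sqrt(52)/2 ≈ 3.6056

The eigenvalues of A are the roots of its characteristic polynomial. With M = A (coefficients from the trace and determinant):
  p(λ) = det(λ I - M) = λ^2 - 13.
For λ^2 - 13 the discriminant is 52. It is nonnegative but not a perfect square, so the roots are real and irrational: λ = ± sqrt(52)/2 ≈ 3.6056, -3.6056.
Thus the eigenvalues (to 4 decimals) are 3.6056 (modulus 3.6056); -3.6056 (modulus 3.6056). The spectral radius is the largest modulus: r(A) = sqrt(52)/2 ≈ 3.6056. (Cross-check: r(A) ≤ ||A||_2 ≈ 3.6056; equality holds whenever A is normal, though it can also hold for some non-normal A.)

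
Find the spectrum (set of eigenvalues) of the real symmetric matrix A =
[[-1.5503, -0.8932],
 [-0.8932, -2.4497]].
sigma(A) ≈ {-3, -1}

A is real symmetric, so its spectrum consists of real eigenvalues. Expanding the characteristic polynomial of the displayed matrix gives
  det(λ I - A) = p(λ) = λ^2 + (4)λ + (3).
Solving p(λ) = 0 yields eigenvalues ≈ -3, -1. (A is shown rounded to 4 decimals, so these recover the underlying integer eigenvalues to within that precision.)
Verification: the trace of A = -4 equals the sum of eigenvalues -4, and det(A) ≈ 3.0000 matches the eigenvalue product 3.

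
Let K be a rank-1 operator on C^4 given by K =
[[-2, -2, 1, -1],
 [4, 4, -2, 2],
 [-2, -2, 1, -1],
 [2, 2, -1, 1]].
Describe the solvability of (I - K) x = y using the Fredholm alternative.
(I - K) is invertible (det(I - K) = -3 ≠ 0), so for every y in C^4 the equation (I - K) x = y has a unique solution.

K has rank 1, so it is an outer product K = u v^T: every row of K is a multiple of one row vector. Reading off the entries, u = (-1, 2, -1, 1) and v = (2, 2, -1, 1) (row i of K equals u_i·v^T). A rank-one matrix u v^T satisfies K u = u (v·u) and kills the (3)-dimensional subspace v^⊥, so its characteristic polynomial is lambda^3 (lambda - v·u) with v·u = tr K = 4. Hence the eigenvalues of I - K are 1 (multiplicity 3) and 1 - (4) = -3, so det(I - K) = -3. (Direct check: I - K =
[[3, 2, -1, 1],
 [-4, -3, 2, -2],
 [2, 2, 0, 1],
 [-2, -2, 1, 0]]
has determinant -3.) The finite-dimensional Fredholm alternative says: either (I - K) is invertible, or ker(I - K) ≠ {0} and then range(I - K) = ker((I - K)^*)^⊥, with dim ker(I - K) = dim ker((I - K)^*). Since det(I - K) ≠ 0, 1 is not an eigenvalue of K and ker(I - K) = {0}, so we are in the first case: for every y there is a unique x = (I - K)^(-1) y. Explicitly, by the Sherman–Morrison formula, (I - u v^T)^(-1) = I + u v^T/(1 - v·u), i.e. (I - K)^(-1) = I + K/(-3).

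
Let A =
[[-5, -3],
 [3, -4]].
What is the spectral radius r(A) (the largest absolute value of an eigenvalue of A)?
r(A) = sqrt(29) ≈ 5.3852

The eigenvalues of A are the roots of its characteristic polynomial. With M = A (coefficients from the trace and determinant):
  p(λ) = det(λ I - M) = λ^2 + 9λ + 29.
For λ^2 + 9λ + 29 the discriminant is -35. It is negative, so the roots are the complex-conjugate pair λ = -9/2 ± (sqrt(35)/2) i ≈ -4.5 ± 2.958i. For a conjugate pair the product of the roots equals the constant term, so |λ|^2 = 29 and |λ| = sqrt(29) ≈ 5.3852.
Thus the eigenvalues (to 4 decimals) are -4.5 ± 2.958i (modulus 5.3852). The spectral radius is the largest modulus: r(A) = sqrt(29) ≈ 5.3852. (Cross-check: r(A) ≤ ||A||_2 ≈ 5.9083; equality holds whenever A is normal, though it can also hold for some non-normal A.)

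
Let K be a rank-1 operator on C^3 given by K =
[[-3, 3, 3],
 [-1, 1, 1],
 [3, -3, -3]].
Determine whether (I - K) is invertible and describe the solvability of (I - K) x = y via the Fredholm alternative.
(I - K) is invertible (det(I - K) = 6 ≠ 0), so for every y in C^3 the equation (I - K) x = y has a unique solution.

K has rank 1, so it is an outer product K = u v^T: every row of K is a multiple of one row vector. Reading off the entries, u = (-3, -1, 3) and v = (1, -1, -1) (row i of K equals u_i·v^T). A rank-one matrix u v^T satisfies K u = u (v·u) and kills the (2)-dimensional subspace v^⊥, so its characteristic polynomial is lambda^2 (lambda - v·u) with v·u = tr K = -5. Hence the eigenvalues of I - K are 1 (multiplicity 2) and 1 - (-5) = 6, so det(I - K) = 6. (Direct check: I - K =
[[4, -3, -3],
 [1, 0, -1],
 [-3, 3, 4]]
has determinant 6.) The finite-dimensional Fredholm alternative says: either (I - K) is invertible, or ker(I - K) ≠ {0} and then range(I - K) = ker((I - K)^*)^⊥, with dim ker(I - K) = dim ker((I - K)^*). Since det(I - K) ≠ 0, 1 is not an eigenvalue of K and ker(I - K) = {0}, so we are in the first case: for every y there is a unique x = (I - K)^(-1) y. Explicitly, by the Sherman–Morrison formula, (I - u v^T)^(-1) = I + u v^T/(1 - v·u), i.e. (I - K)^(-1) = I + K/(6).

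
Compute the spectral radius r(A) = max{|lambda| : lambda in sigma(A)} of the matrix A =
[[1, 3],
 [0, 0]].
r(A) = 1

The eigenvalues of A are the roots of its characteristic polynomial. With M = A (coefficients from the trace and determinant):
  p(λ) = det(λ I - M) = λ^2 - λ.
For λ^2 - λ the discriminant is 1. It is a perfect square (1^2), so the roots are rational: λ = (1 ± 1)/2 = 1, 0.
Thus the eigenvalues (to 4 decimals) are 1 (modulus 1); 0 (modulus 0). The spectral radius is the largest modulus: r(A) = 1. (Cross-check: r(A) ≤ ||A||_2 ≈ 3.1623; equality holds whenever A is normal, though it can also hold for some non-normal A.)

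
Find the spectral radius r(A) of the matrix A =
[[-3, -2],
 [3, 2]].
r(A) = 1

The eigenvalues of A are the roots of its characteristic polynomial. With M = A (coefficients from the trace and determinant):
  p(λ) = det(λ I - M) = λ^2 + λ.
For λ^2 + λ the discriminant is 1. It is a perfect square (1^2), so the roots are rational: λ = (-1 ± 1)/2 = 0, -1.
Thus the eigenvalues (to 4 decimals) are 0 (modulus 0); -1 (modulus 1). The spectral radius is the largest modulus: r(A) = 1. (Cross-check: r(A) ≤ ||A||_2 ≈ 5.099; equality holds whenever A is normal, though it can also hold for some non-normal A.)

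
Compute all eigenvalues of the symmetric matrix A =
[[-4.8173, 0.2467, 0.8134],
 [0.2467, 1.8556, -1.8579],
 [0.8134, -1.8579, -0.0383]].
sigma(A) ≈ {-5, -1, 3}

A is real symmetric, so its spectrum consists of real eigenvalues. Expanding the characteristic polynomial of the displayed matrix gives
  det(λ I - A) = p(λ) = λ^3 + (3)λ^2 + (-13)λ + (-15).
Solving p(λ) = 0 yields eigenvalues ≈ -5, -1, 3. (A is shown rounded to 4 decimals, so these recover the underlying integer eigenvalues to within that precision.)
Verification: the trace of A = -3 equals the sum of eigenvalues -3, and det(A) ≈ 14.9997 matches the eigenvalue product 15.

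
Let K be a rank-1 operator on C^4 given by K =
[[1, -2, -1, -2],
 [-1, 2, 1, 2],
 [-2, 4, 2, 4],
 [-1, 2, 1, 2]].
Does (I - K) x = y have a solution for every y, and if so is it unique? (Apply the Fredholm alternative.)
(I - K) is invertible (det(I - K) = -6 ≠ 0), so for every y in C^4 the equation (I - K) x = y has a unique solution.

K has rank 1, so it is an outer product K = u v^T: every row of K is a multiple of one row vector. Reading off the entries, u = (1, -1, -2, -1) and v = (1, -2, -1, -2) (row i of K equals u_i·v^T). A rank-one matrix u v^T satisfies K u = u (v·u) and kills the (3)-dimensional subspace v^⊥, so its characteristic polynomial is lambda^3 (lambda - v·u) with v·u = tr K = 7. Hence the eigenvalues of I - K are 1 (multiplicity 3) and 1 - (7) = -6, so det(I - K) = -6. (Direct check: I - K =
[[0, 2, 1, 2],
 [1, -1, -1, -2],
 [2, -4, -1, -4],
 [1, -2, -1, -1]]
has determinant -6.) The finite-dimensional Fredholm alternative says: either (I - K) is invertible, or ker(I - K) ≠ {0} and then range(I - K) = ker((I - K)^*)^⊥, with dim ker(I - K) = dim ker((I - K)^*). Since det(I - K) ≠ 0, 1 is not an eigenvalue of K and ker(I - K) = {0}, so we are in the first case: for every y there is a unique x = (I - K)^(-1) y. Explicitly, by the Sherman–Morrison formula, (I - u v^T)^(-1) = I + u v^T/(1 - v·u), i.e. (I - K)^(-1) = I + K/(-6).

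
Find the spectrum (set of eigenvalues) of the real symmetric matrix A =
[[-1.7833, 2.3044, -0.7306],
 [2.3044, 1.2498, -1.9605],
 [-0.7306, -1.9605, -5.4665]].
sigma(A) ≈ {-6, -3, 3}

A is real symmetric, so its spectrum consists of real eigenvalues. Expanding the characteristic polynomial of the displayed matrix gives
  det(λ I - A) = p(λ) = λ^3 + (6)λ^2 + (-9)λ + (-54).
Solving p(λ) = 0 yields eigenvalues ≈ -6, -3, 3. (A is shown rounded to 4 decimals, so these recover the underlying integer eigenvalues to within that precision.)
Verification: the trace of A = -6 equals the sum of eigenvalues -6, and det(A) ≈ 54.0006 matches the eigenvalue product 54.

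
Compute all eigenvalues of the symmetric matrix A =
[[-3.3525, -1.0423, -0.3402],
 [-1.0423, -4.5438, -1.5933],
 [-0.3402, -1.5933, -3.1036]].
sigma(A) ≈ {-6, -3, -2}

A is real symmetric, so its spectrum consists of real eigenvalues. Expanding the characteristic polynomial of the displayed matrix gives
  det(λ I - A) = p(λ) = λ^3 + (11)λ^2 + (36)λ + (36).
Solving p(λ) = 0 yields eigenvalues ≈ -6, -3, -2. (A is shown rounded to 4 decimals, so these recover the underlying integer eigenvalues to within that precision.)
Verification: the trace of A = -11 equals the sum of eigenvalues -11, and det(A) ≈ -35.9991 matches the eigenvalue product -36.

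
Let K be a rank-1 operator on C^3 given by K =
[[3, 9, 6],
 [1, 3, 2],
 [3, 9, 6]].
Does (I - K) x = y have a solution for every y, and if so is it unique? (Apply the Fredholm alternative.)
(I - K) is invertible (det(I - K) = -11 ≠ 0), so for every y in C^3 the equation (I - K) x = y has a unique solution.

K has rank 1, so it is an outer product K = u v^T: every row of K is a multiple of one row vector. Reading off the entries, u = (3, 1, 3) and v = (1, 3, 2) (row i of K equals u_i·v^T). A rank-one matrix u v^T satisfies K u = u (v·u) and kills the (2)-dimensional subspace v^⊥, so its characteristic polynomial is lambda^2 (lambda - v·u) with v·u = tr K = 12. Hence the eigenvalues of I - K are 1 (multiplicity 2) and 1 - (12) = -11, so det(I - K) = -11. (Direct check: I - K =
[[-2, -9, -6],
 [-1, -2, -2],
 [-3, -9, -5]]
has determinant -11.) The finite-dimensional Fredholm alternative says: either (I - K) is invertible, or ker(I - K) ≠ {0} and then range(I - K) = ker((I - K)^*)^⊥, with dim ker(I - K) = dim ker((I - K)^*). Since det(I - K) ≠ 0, 1 is not an eigenvalue of K and ker(I - K) = {0}, so we are in the first case: for every y there is a unique x = (I - K)^(-1) y. Explicitly, by the Sherman–Morrison formula, (I - u v^T)^(-1) = I + u v^T/(1 - v·u), i.e. (I - K)^(-1) = I + K/(-11).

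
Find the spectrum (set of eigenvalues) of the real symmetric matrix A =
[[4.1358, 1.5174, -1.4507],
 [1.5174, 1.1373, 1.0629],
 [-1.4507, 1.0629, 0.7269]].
sigma(A) ≈ {-1, 2, 5}

A is real symmetric, so its spectrum consists of real eigenvalues. Expanding the characteristic polynomial of the displayed matrix gives
  det(λ I - A) = p(λ) = λ^3 + (-6)λ^2 + (3)λ + (10).
Solving p(λ) = 0 yields eigenvalues ≈ -1, 2, 5. (A is shown rounded to 4 decimals, so these recover the underlying integer eigenvalues to within that precision.)
Verification: the trace of A = 6 equals the sum of eigenvalues 6, and det(A) ≈ -10.0000 matches the eigenvalue product -10.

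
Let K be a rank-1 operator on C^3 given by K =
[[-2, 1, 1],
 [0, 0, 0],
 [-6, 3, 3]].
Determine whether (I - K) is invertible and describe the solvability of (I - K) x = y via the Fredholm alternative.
(I - K) is singular (det(I - K) = 0, i.e. 1 ∈ sigma(K)). (I - K) x = y is solvable iff y ⊥ ker((I - K)^*) = span{(-2, 1, 1)}, i.e. iff -2y_1 + y_2 + y_3 = 0. When solvable, the solutions are x = y + c·(1, 0, 3), c arbitrary (ker(I - K) = span{(1, 0, 3)}, dimension 1).

K has rank 1, so it is an outer product K = u v^T: every row of K is a multiple of one row vector. Reading off the entries, u = (1, 0, 3) and v = (-2, 1, 1) (row i of K equals u_i·v^T). A rank-one matrix u v^T satisfies K u = u (v·u) and kills the (2)-dimensional subspace v^⊥, so its characteristic polynomial is lambda^2 (lambda - v·u) with v·u = tr K = 1. Hence the eigenvalues of I - K are 1 (multiplicity 2) and 1 - (1) = 0, so det(I - K) = 0. (Direct check: I - K =
[[3, -1, -1],
 [0, 1, 0],
 [6, -3, -2]]
has determinant 0.) So 1 is an eigenvalue of K and (I - K) is not invertible. The finite-dimensional Fredholm alternative says: either (I - K) is invertible, or ker(I - K) ≠ {0} and then range(I - K) = ker((I - K)^*)^⊥, with dim ker(I - K) = dim ker((I - K)^*). We are in the second case, so we need both kernels. Kernel of I - K: (I - K) u = u - u (v·u) = u - u = 0, so ker(I - K) = span{u} = span{(1, 0, 3)} (it is exactly 1-dimensional because rank(I - K) = 2). Kernel of the adjoint: K is real, so (I - K)^* = I - K^T = I - v u^T, and (I - v u^T) v = v - v (u·v) = 0; hence ker((I - K)^*) = span{v} = span{(-2, 1, 1)}. Therefore (I - K) x = y is solvable iff <y, v> = 0, i.e. iff -2y_1 + y_2 + y_3 = 0. When this holds, K y = u (v·y) = 0, so (I - K) y = y and x = y is a particular solution; the full solution set is the line x = y + c·u = y + c·(1, 0, 3), c ∈ C.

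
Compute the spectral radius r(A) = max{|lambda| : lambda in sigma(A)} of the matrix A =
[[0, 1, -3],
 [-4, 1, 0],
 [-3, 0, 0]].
r(A) ≈ 2.4798

The eigenvalues of A are the roots of its characteristic polynomial. With M = A (coefficients from the trace, the sum of principal 2x2 minors, and det A):
  p(λ) = det(λ I - M) = λ^3 - λ^2 - 5λ + 9.
No integer candidate from the rational root theorem (±divisors of 9) is a root, so the roots are irrational. The cubic discriminant is Δ = -816 < 0, so there is one real root and a complex-conjugate pair. p(-3) = -12 and p(-2) = 7 have opposite signs, so a root lies in (-3, -2); Newton's method refines it to λ ≈ -2.4798. Dividing out (λ - (-2.4798)) leaves approximately λ^2 - 3.4798λ + 3.6293. For λ^2 - 3.4798λ + 3.6293 the discriminant is -2.4081. It is negative, so the remaining roots are the complex-conjugate pair λ ≈ 1.7399 ± 0.7759i. Their product equals the constant term, so |λ|^2 ≈ 3.6293 and |λ| ≈ 1.9051.
Thus the eigenvalues (to 4 decimals) are -2.4798 (modulus 2.4798); 1.7399 ± 0.7759i (modulus 1.9051). The spectral radius is the largest modulus: r(A) ≈ 2.4798. (Cross-check: r(A) ≤ ||A||_2 ≈ 5.0686; equality holds whenever A is normal, though it can also hold for some non-normal A.)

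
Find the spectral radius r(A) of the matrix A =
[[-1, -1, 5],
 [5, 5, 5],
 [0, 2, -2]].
r(A) ≈ 6.3357

The eigenvalues of A are the roots of its characteristic polynomial. With M = A (coefficients from the trace, the sum of principal 2x2 minors, and det A):
  p(λ) = det(λ I - M) = λ^3 - 2λ^2 - 18λ - 60.
No integer candidate from the rational root theorem (±divisors of 60) is a root, so the roots are irrational. The cubic discriminant is Δ = -113376 < 0, so there is one real root and a complex-conjugate pair. p(6) = -24 and p(7) = 59 have opposite signs, so a root lies in (6, 7); Newton's method refines it to λ ≈ 6.3357. Dividing out (λ - (6.3357)) leaves approximately λ^2 + 4.3357λ + 9.4701. For λ^2 + 4.3357λ + 9.4701 the discriminant is -19.0817. It is negative, so the remaining roots are the complex-conjugate pair λ ≈ -2.1679 ± 2.1841i. Their product equals the constant term, so |λ|^2 ≈ 9.4701 and |λ| ≈ 3.0774.
Thus the eigenvalues (to 4 decimals) are 6.3357 (modulus 6.3357); -2.1679 ± 2.1841i (modulus 3.0774). The spectral radius is the largest modulus: r(A) ≈ 6.3357. (Cross-check: r(A) ≤ ||A||_2 ≈ 8.914; equality holds whenever A is normal, though it can also hold for some non-normal A.)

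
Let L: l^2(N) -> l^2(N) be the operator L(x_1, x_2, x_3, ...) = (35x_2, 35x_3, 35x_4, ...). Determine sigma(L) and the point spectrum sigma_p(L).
sigma(L) = closed disk {z in C : |z| ≤ 35}; sigma_p(L) = open disk {z in C : |z| < 35}

Note L = 35·V where V is the unit left shift (V x)_k = x_{k+1}; so sigma(L) = 35·sigma(V) and ||L|| = 35||V||. ||L x||^2 = 1225sum_{k≥2} |x_k|^2 ≤ 1225||x||^2, with equality on {x : x_1 = 0}, so ||L|| = 35. For any lambda with |lambda| < 35, set r = lambda/35 (|r| < 1); the vector x = (1, r, r^2, ...) is in l^2 and satisfies L x = 35(r, r^2, ...) = lambda x, so lambda is an eigenvalue. On the boundary |lambda| = 35 the geometric series diverges, so no l^2 eigenvector exists, but these lambda lie in the approximate point spectrum. Hence sigma(L) is the closed disk of radius 35 and sigma_p(L) is the open disk.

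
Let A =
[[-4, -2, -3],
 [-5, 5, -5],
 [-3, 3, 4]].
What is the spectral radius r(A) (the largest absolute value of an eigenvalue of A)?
r(A) ≈ 6.1686

The eigenvalues of A are the roots of its characteristic polynomial. With M = A (coefficients from the trace, the sum of principal 2x2 minors, and det A):
  p(λ) = det(λ I - M) = λ^3 - 5λ^2 - 20λ + 210.
No integer candidate from the rational root theorem (±divisors of 210) is a root, so the roots are irrational. The cubic discriminant is Δ = -665700 < 0, so there is one real root and a complex-conjugate pair. p(-6) = -66 and p(-5) = 60 have opposite signs, so a root lies in (-6, -5); Newton's method refines it to λ ≈ -5.5188. Dividing out (λ - (-5.5188)) leaves approximately λ^2 - 10.5188λ + 38.0516. For λ^2 - 10.5188λ + 38.0516 the discriminant is -41.5606. It is negative, so the remaining roots are the complex-conjugate pair λ ≈ 5.2594 ± 3.2234i. Their product equals the constant term, so |λ|^2 ≈ 38.0516 and |λ| ≈ 6.1686.
Thus the eigenvalues (to 4 decimals) are -5.5188 (modulus 5.5188); 5.2594 ± 3.2234i (modulus 6.1686). The spectral radius is the largest modulus: r(A) ≈ 6.1686. (Cross-check: r(A) ≤ ||A||_2 ≈ 9.3195; equality holds whenever A is normal, though it can also hold for some non-normal A.)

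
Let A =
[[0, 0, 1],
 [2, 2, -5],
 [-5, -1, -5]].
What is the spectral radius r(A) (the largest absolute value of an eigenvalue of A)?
r(A) ≈ 4.7505

The eigenvalues of A are the roots of its characteristic polynomial. With M = A (coefficients from the trace, the sum of principal 2x2 minors, and det A):
  p(λ) = det(λ I - M) = λ^3 + 3λ^2 - 10λ - 8.
No integer candidate from the rational root theorem (±divisors of 8) is a root, so the roots are irrational. The cubic discriminant is Δ = 8356 > 0, so there are three distinct real roots. p(-5) = -8 and p(-4) = 16 have opposite signs, so a root lies in (-5, -4); Newton's method refines it to λ ≈ -4.7505. p(-1) = 4 and p(0) = -8 have opposite signs, so a root lies in (-1, 0); Newton's method refines it to λ ≈ -0.69. p(2) = -8 and p(3) = 16 have opposite signs, so a root lies in (2, 3); Newton's method refines it to λ ≈ 2.4406. Check (Vieta): the three roots sum to -3, matching tr M = -3.
Thus the eigenvalues (to 4 decimals) are -4.7505 (modulus 4.7505); -0.69 (modulus 0.69); 2.4406 (modulus 2.4406). The spectral radius is the largest modulus: r(A) ≈ 4.7505. (Cross-check: r(A) ≤ ||A||_2 ≈ 7.6553; equality holds whenever A is normal, though it can also hold for some non-normal A.)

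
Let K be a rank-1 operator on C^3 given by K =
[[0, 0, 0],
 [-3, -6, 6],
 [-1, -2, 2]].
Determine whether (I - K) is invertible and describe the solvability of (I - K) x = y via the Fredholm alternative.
(I - K) is invertible (det(I - K) = 5 ≠ 0), so for every y in C^3 the equation (I - K) x = y has a unique solution.

K has rank 1, so it is an outer product K = u v^T: every row of K is a multiple of one row vector. Reading off the entries, u = (0, 3, 1) and v = (-1, -2, 2) (row i of K equals u_i·v^T). A rank-one matrix u v^T satisfies K u = u (v·u) and kills the (2)-dimensional subspace v^⊥, so its characteristic polynomial is lambda^2 (lambda - v·u) with v·u = tr K = -4. Hence the eigenvalues of I - K are 1 (multiplicity 2) and 1 - (-4) = 5, so det(I - K) = 5. (Direct check: I - K =
[[1, 0, 0],
 [3, 7, -6],
 [1, 2, -1]]
has determinant 5.) The finite-dimensional Fredholm alternative says: either (I - K) is invertible, or ker(I - K) ≠ {0} and then range(I - K) = ker((I - K)^*)^⊥, with dim ker(I - K) = dim ker((I - K)^*). Since det(I - K) ≠ 0, 1 is not an eigenvalue of K and ker(I - K) = {0}, so we are in the first case: for every y there is a unique x = (I - K)^(-1) y. Explicitly, by the Sherman–Morrison formula, (I - u v^T)^(-1) = I + u v^T/(1 - v·u), i.e. (I - K)^(-1) = I + K/(5).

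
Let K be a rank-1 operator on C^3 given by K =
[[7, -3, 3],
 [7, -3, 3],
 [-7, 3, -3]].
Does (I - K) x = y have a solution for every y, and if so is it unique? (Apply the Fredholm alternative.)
(I - K) is singular (det(I - K) = 0, i.e. 1 ∈ sigma(K)). (I - K) x = y is solvable iff y ⊥ ker((I - K)^*) = span{(7, -3, 3)}, i.e. iff 7y_1 - 3y_2 + 3y_3 = 0. When solvable, the solutions are x = y + c·(1, 1, -1), c arbitrary (ker(I - K) = span{(1, 1, -1)}, dimension 1).

K has rank 1, so it is an outer product K = u v^T: every row of K is a multiple of one row vector. Reading off the entries, u = (1, 1, -1) and v = (7, -3, 3) (row i of K equals u_i·v^T). A rank-one matrix u v^T satisfies K u = u (v·u) and kills the (2)-dimensional subspace v^⊥, so its characteristic polynomial is lambda^2 (lambda - v·u) with v·u = tr K = 1. Hence the eigenvalues of I - K are 1 (multiplicity 2) and 1 - (1) = 0, so det(I - K) = 0. (Direct check: I - K =
[[-6, 3, -3],
 [-7, 4, -3],
 [7, -3, 4]]
has determinant 0.) So 1 is an eigenvalue of K and (I - K) is not invertible. The finite-dimensional Fredholm alternative says: either (I - K) is invertible, or ker(I - K) ≠ {0} and then range(I - K) = ker((I - K)^*)^⊥, with dim ker(I - K) = dim ker((I - K)^*). We are in the second case, so we need both kernels. Kernel of I - K: (I - K) u = u - u (v·u) = u - u = 0, so ker(I - K) = span{u} = span{(1, 1, -1)} (it is exactly 1-dimensional because rank(I - K) = 2). Kernel of the adjoint: K is real, so (I - K)^* = I - K^T = I - v u^T, and (I - v u^T) v = v - v (u·v) = 0; hence ker((I - K)^*) = span{v} = span{(7, -3, 3)}. Therefore (I - K) x = y is solvable iff <y, v> = 0, i.e. iff 7y_1 - 3y_2 + 3y_3 = 0. When this holds, K y = u (v·y) = 0, so (I - K) y = y and x = y is a particular solution; the full solution set is the line x = y + c·u = y + c·(1, 1, -1), c ∈ C.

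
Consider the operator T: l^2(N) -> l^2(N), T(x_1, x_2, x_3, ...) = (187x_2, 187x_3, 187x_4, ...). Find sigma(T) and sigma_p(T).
sigma(T) = closed disk {z in C : |z| ≤ 187}; sigma_p(T) = open disk {z in C : |z| < 187}

Note T = 187·V where V is the unit left shift (V x)_k = x_{k+1}; so sigma(T) = 187·sigma(V) and ||T|| = 187||V||. ||T x||^2 = 34969sum_{k≥2} |x_k|^2 ≤ 34969||x||^2, with equality on {x : x_1 = 0}, so ||T|| = 187. For any lambda with |lambda| < 187, set r = lambda/187 (|r| < 1); the vector x = (1, r, r^2, ...) is in l^2 and satisfies T x = 187(r, r^2, ...) = lambda x, so lambda is an eigenvalue. On the boundary |lambda| = 187 the geometric series diverges, so no l^2 eigenvector exists, but these lambda lie in the approximate point spectrum. Hence sigma(T) is the closed disk of radius 187 and sigma_p(T) is the open disk.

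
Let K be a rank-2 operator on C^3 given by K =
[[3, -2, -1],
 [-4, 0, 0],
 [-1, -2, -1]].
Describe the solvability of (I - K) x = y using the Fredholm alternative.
(I - K) is invertible (det(I - K) = -13 ≠ 0), so for every y in C^3 the equation (I - K) x = y has a unique solution.

K has rank 2 and factors as K = U V^T = u1 v1^T + u2 v2^T with u1 = (3, -2, 1), v1 = (2, 0, 0), u2 = (-1, 0, -1), v2 = (3, 2, 1) (multiplying out reproduces the displayed K). The nonzero eigenvalues of U V^T coincide with those of the 2 x 2 matrix G = V^T U = [[v1·u1, v1·u2], [v2·u1, v2·u2]] = [[6, -2], [6, -4]], and by the Sylvester determinant identity det(I_3 - U V^T) = det(I_2 - V^T U) = det([[-5, 2], [-6, 5]]) = (-5)(5) - (2)(-6) = -13. (Direct check: I - K =
[[-2, 2, 1],
 [4, 1, 0],
 [1, 2, 2]]
has determinant -13.) The finite-dimensional Fredholm alternative says: either (I - K) is invertible, or ker(I - K) ≠ {0} and then range(I - K) = ker((I - K)^*)^⊥, with dim ker(I - K) = dim ker((I - K)^*). Since det(I - K) ≠ 0, 1 is not an eigenvalue of K and ker(I - K) = {0}, so we are in the first case: for every y there is a unique x = (I - K)^(-1) y. (Explicitly, by the Woodbury identity, (I - U V^T)^(-1) = I + U (I_2 - G)^(-1) V^T.)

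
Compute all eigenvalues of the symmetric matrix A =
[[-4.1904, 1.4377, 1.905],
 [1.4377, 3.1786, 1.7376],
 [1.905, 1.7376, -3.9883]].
sigma(A) ≈ {-6, -3, 4}

A is real symmetric, so its spectrum consists of real eigenvalues. Expanding the characteristic polynomial of the displayed matrix gives
  det(λ I - A) = p(λ) = λ^3 + (5)λ^2 + (-18)λ + (-72).
Solving p(λ) = 0 yields eigenvalues ≈ -6, -3, 4. (A is shown rounded to 4 decimals, so these recover the underlying integer eigenvalues to within that precision.)
Verification: the trace of A = -5 equals the sum of eigenvalues -5, and det(A) ≈ 72.0009 matches the eigenvalue product 72.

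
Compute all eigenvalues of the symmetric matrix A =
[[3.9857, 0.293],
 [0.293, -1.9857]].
sigma(A) ≈ {-2, 4}

A is real symmetric, so its spectrum consists of real eigenvalues. Expanding the characteristic polynomial of the displayed matrix gives
  det(λ I - A) = p(λ) = λ^2 + (-2)λ + (-8).
Solving p(λ) = 0 yields eigenvalues ≈ -2, 4. (A is shown rounded to 4 decimals, so these recover the underlying integer eigenvalues to within that precision.)
Verification: the trace of A = 2 equals the sum of eigenvalues 2, and det(A) ≈ -8.0003 matches the eigenvalue product -8.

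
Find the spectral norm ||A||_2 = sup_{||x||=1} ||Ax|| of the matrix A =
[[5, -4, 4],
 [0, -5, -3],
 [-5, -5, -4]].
||A||_2 ≈ 9.764 (= sqrt(largest eigenvalue of A^T A))

||A||_2 = sigma_max(A) = sqrt(lambda_max(A^T A)). Form the symmetric matrix M = A^T A =
[[50, 5, 40],
 [5, 66, 19],
 [40, 19, 41]].
Its characteristic polynomial (trace, sum of principal 2x2 minors, determinant of M give the coefficients) is
  p(λ) = det(λ I - M) = λ^3 - 157λ^2 + 6070λ - 18225.
No integer candidate from the rational root theorem (±divisors of 18225) is a root, so the roots are irrational. The cubic discriminant is Δ = 35140871025 > 0, so there are three distinct real roots. p(3) = -1401 and p(4) = 3607 have opposite signs, so a root lies in (3, 4); Newton's method refines it to λ ≈ 3.2739. p(58) = 799 and p(59) = -1233 have opposite signs, so a root lies in (58, 59); Newton's method refines it to λ ≈ 58.3911. p(95) = -1125 and p(96) = 2319 have opposite signs, so a root lies in (95, 96); Newton's method refines it to λ ≈ 95.335. Check (Vieta): the three roots sum to 157, matching tr M = 157.
So the eigenvalues of A^T A are ≈ 3.2739, 58.3911, 95.335 (all ≥ 0, as they must be for A^T A). The largest is λ_max ≈ 95.335, hence ||A||_2 = sqrt(λ_max) ≈ 9.764.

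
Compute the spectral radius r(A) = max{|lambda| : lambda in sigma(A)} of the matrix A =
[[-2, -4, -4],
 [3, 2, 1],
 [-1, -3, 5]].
r(A) ≈ 5.7695

The eigenvalues of A are the roots of its characteristic polynomial. With M = A (coefficients from the trace, the sum of principal 2x2 minors, and det A):
  p(λ) = det(λ I - M) = λ^3 - 5λ^2 + 7λ - 66.
No integer candidate from the rational root theorem (±divisors of 66) is a root, so the roots are irrational. The cubic discriminant is Δ = -109179 < 0, so there is one real root and a complex-conjugate pair. p(5) = -31 and p(6) = 12 have opposite signs, so a root lies in (5, 6); Newton's method refines it to λ ≈ 5.7695. Dividing out (λ - (5.7695)) leaves approximately λ^2 + 0.7695λ + 11.4395. For λ^2 + 0.7695λ + 11.4395 the discriminant is -45.1659. It is negative, so the remaining roots are the complex-conjugate pair λ ≈ -0.3847 ± 3.3603i. Their product equals the constant term, so |λ|^2 ≈ 11.4395 and |λ| ≈ 3.3822.
Thus the eigenvalues (to 4 decimals) are 5.7695 (modulus 5.7695); -0.3847 ± 3.3603i (modulus 3.3822). The spectral radius is the largest modulus: r(A) ≈ 5.7695. (Cross-check: r(A) ≤ ||A||_2 ≈ 6.8602; equality holds whenever A is normal, though it can also hold for some non-normal A.)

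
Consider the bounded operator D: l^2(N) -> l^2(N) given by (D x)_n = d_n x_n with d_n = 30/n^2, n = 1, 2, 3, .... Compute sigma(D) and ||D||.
sigma(D) = {30/n^2 : n ≥ 1} ∪ {0}; ||D|| = 30

A bounded diagonal operator on l^2 with diagonal entries d_n has spectrum equal to the closure of {d_n : n ≥ 1}: every d_n is an eigenvalue (with eigenvector e_n), so {d_n} ⊂ sigma(D); the spectrum is closed, so its closure is too; and for lambda not in the closure, (D - lambda I) has bounded inverse (the diagonal entries 1/(d_n - lambda) are bounded). For our sequence d_n = 30/n^2, n = 1, 2, 3, ...:
  - {d_n} = {30/n^2 : n ≥ 1}; the only limit point is 0
  - closure = {30/n^2 : n ≥ 1} ∪ {0}
For the norm: a diagonal operator has ||D|| = sup_n |d_n|. Here d_n = 30/n^2 is positive and decreasing, so sup_n |d_n| = d_1 = 30. So ||D|| = 30.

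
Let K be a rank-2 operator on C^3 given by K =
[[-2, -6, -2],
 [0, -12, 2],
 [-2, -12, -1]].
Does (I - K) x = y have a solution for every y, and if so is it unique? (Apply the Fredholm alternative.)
(I - K) is invertible (det(I - K) = 74 ≠ 0), so for every y in C^3 the equation (I - K) x = y has a unique solution.

K has rank 2 and factors as K = U V^T = u1 v1^T + u2 v2^T with u1 = (-2, -2, -3), v1 = (1, 3, 1), u2 = (0, 2, 1), v2 = (1, -3, 2) (multiplying out reproduces the displayed K). The nonzero eigenvalues of U V^T coincide with those of the 2 x 2 matrix G = V^T U = [[v1·u1, v1·u2], [v2·u1, v2·u2]] = [[-11, 7], [-2, -4]], and by the Sylvester determinant identity det(I_3 - U V^T) = det(I_2 - V^T U) = det([[12, -7], [2, 5]]) = (12)(5) - (-7)(2) = 74. (Direct check: I - K =
[[3, 6, 2],
 [0, 13, -2],
 [2, 12, 2]]
has determinant 74.) The finite-dimensional Fredholm alternative says: either (I - K) is invertible, or ker(I - K) ≠ {0} and then range(I - K) = ker((I - K)^*)^⊥, with dim ker(I - K) = dim ker((I - K)^*). Since det(I - K) ≠ 0, 1 is not an eigenvalue of K and ker(I - K) = {0}, so we are in the first case: for every y there is a unique x = (I - K)^(-1) y. (Explicitly, by the Woodbury identity, (I - U V^T)^(-1) = I + U (I_2 - G)^(-1) V^T.)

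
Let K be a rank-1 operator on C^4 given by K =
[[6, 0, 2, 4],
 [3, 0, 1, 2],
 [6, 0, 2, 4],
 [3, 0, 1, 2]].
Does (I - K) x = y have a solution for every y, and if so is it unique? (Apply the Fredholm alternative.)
(I - K) is invertible (det(I - K) = -9 ≠ 0), so for every y in C^4 the equation (I - K) x = y has a unique solution.

K has rank 1, so it is an outer product K = u v^T: every row of K is a multiple of one row vector. Reading off the entries, u = (-2, -1, -2, -1) and v = (-3, 0, -1, -2) (row i of K equals u_i·v^T). A rank-one matrix u v^T satisfies K u = u (v·u) and kills the (3)-dimensional subspace v^⊥, so its characteristic polynomial is lambda^3 (lambda - v·u) with v·u = tr K = 10. Hence the eigenvalues of I - K are 1 (multiplicity 3) and 1 - (10) = -9, so det(I - K) = -9. (Direct check: I - K =
[[-5, 0, -2, -4],
 [-3, 1, -1, -2],
 [-6, 0, -1, -4],
 [-3, 0, -1, -1]]
has determinant -9.) The finite-dimensional Fredholm alternative says: either (I - K) is invertible, or ker(I - K) ≠ {0} and then range(I - K) = ker((I - K)^*)^⊥, with dim ker(I - K) = dim ker((I - K)^*). Since det(I - K) ≠ 0, 1 is not an eigenvalue of K and ker(I - K) = {0}, so we are in the first case: for every y there is a unique x = (I - K)^(-1) y. Explicitly, by the Sherman–Morrison formula, (I - u v^T)^(-1) = I + u v^T/(1 - v·u), i.e. (I - K)^(-1) = I + K/(-9).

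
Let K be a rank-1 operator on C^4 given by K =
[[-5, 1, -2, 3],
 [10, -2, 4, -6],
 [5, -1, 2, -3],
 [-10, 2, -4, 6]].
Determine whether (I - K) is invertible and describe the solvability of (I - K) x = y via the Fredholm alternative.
(I - K) is singular (det(I - K) = 0, i.e. 1 ∈ sigma(K)). (I - K) x = y is solvable iff y ⊥ ker((I - K)^*) = span{(-5, 1, -2, 3)}, i.e. iff -5y_1 + y_2 - 2y_3 + 3y_4 = 0. When solvable, the solutions are x = y + c·(1, -2, -1, 2), c arbitrary (ker(I - K) = span{(1, -2, -1, 2)}, dimension 1).

K has rank 1, so it is an outer product K = u v^T: every row of K is a multiple of one row vector. Reading off the entries, u = (1, -2, -1, 2) and v = (-5, 1, -2, 3) (row i of K equals u_i·v^T). A rank-one matrix u v^T satisfies K u = u (v·u) and kills the (3)-dimensional subspace v^⊥, so its characteristic polynomial is lambda^3 (lambda - v·u) with v·u = tr K = 1. Hence the eigenvalues of I - K are 1 (multiplicity 3) and 1 - (1) = 0, so det(I - K) = 0. (Direct check: I - K =
[[6, -1, 2, -3],
 [-10, 3, -4, 6],
 [-5, 1, -1, 3],
 [10, -2, 4, -5]]
has determinant 0.) So 1 is an eigenvalue of K and (I - K) is not invertible. The finite-dimensional Fredholm alternative says: either (I - K) is invertible, or ker(I - K) ≠ {0} and then range(I - K) = ker((I - K)^*)^⊥, with dim ker(I - K) = dim ker((I - K)^*). We are in the second case, so we need both kernels. Kernel of I - K: (I - K) u = u - u (v·u) = u - u = 0, so ker(I - K) = span{u} = span{(1, -2, -1, 2)} (it is exactly 1-dimensional because rank(I - K) = 3). Kernel of the adjoint: K is real, so (I - K)^* = I - K^T = I - v u^T, and (I - v u^T) v = v - v (u·v) = 0; hence ker((I - K)^*) = span{v} = span{(-5, 1, -2, 3)}. Therefore (I - K) x = y is solvable iff <y, v> = 0, i.e. iff -5y_1 + y_2 - 2y_3 + 3y_4 = 0. When this holds, K y = u (v·y) = 0, so (I - K) y = y and x = y is a particular solution; the full solution set is the line x = y + c·u = y + c·(1, -2, -1, 2), c ∈ C.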